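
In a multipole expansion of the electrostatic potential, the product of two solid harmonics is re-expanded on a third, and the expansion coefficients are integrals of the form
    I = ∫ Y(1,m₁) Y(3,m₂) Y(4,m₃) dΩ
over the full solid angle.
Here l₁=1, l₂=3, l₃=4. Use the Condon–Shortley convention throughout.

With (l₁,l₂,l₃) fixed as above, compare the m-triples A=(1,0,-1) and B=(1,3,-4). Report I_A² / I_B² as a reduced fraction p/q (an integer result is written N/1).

5/14

Shared (l₁,l₂,l₃)=(1,3,4): N and (l;000)² cancel in I_A²/I_B².
A: Δ = 0!·2!·6!/9! = 1/252; Racah Σ t=0..0: t=0:+1/72 = 1/72; ⇒ 3j(1 3 4; 1 0 -1)² = 5/126, sgn -1
B: Δ = 0!·2!·6!/9! = 1/252; Racah Σ t=0..0: t=0:+1/1440 = 1/1440; ⇒ 3j(1 3 4; 1 3 -4)² = 1/9, sgn +1
I_A²/I_B² = (5/126)/(1/9) = 5/14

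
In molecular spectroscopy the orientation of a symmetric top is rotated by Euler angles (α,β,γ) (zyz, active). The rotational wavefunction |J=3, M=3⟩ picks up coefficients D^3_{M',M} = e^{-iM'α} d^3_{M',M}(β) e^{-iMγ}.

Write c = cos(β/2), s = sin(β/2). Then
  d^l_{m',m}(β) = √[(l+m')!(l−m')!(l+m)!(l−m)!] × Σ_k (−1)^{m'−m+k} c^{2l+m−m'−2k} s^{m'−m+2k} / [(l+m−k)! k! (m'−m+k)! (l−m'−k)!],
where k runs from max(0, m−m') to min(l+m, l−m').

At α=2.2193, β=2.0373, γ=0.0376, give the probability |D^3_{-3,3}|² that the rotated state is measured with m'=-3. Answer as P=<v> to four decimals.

P=0.1451

D^3_{-3,3}(2.2193,2.0373,0.0376) = e^{-i·-3·2.2193}·d^3_{-3,3}(2.0373)·e^{-i·3·0.0376}. Compute d first:
Half-angle: c=0.524516, s=0.851401. N=√(1·720·720·1)=720.000000
k∈{6} keeps every argument non-negative
  k=6: (−1)^0·720.0000/(720)·0.5245^0·0.8514^6 = +0.380894
d^3_{-3,3}(2.0373) = +0.380894
|D^3_{-3,3}|² = |d^3_{-3,3}(β)|² = (+0.380894)² = 0.145080 (the z-rotation phases have unit modulus)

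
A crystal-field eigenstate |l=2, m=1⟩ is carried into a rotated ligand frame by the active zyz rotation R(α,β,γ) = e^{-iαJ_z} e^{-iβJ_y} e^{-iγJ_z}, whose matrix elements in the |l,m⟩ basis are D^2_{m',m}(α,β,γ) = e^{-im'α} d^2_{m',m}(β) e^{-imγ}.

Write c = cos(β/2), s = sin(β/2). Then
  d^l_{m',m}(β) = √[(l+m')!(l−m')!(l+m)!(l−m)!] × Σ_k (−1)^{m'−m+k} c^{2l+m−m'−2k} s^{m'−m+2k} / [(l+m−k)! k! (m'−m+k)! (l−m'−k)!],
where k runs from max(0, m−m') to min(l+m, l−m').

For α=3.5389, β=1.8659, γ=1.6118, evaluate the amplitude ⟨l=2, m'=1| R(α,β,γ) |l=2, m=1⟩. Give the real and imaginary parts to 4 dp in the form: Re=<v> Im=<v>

Re=-0.2380 Im=-0.5078

D^2_{1,1}(3.5389,1.8659,1.6118) = e^{-i·1·3.5389}·d^2_{1,1}(1.8659)·e^{-i·1·1.6118}. Compute d first:
With c≡cos(β/2)=0.595467 and s≡sin(β/2)=0.803380, N=[6·1·6·1]^{1/2}=6.000000
Admissible k: 0..1 (factorial args all ≥0)
  k=0: (−1)^0·6.0000/(6)·0.5955^4·0.8034^0 = +0.125727
  k=1: (−1)^1·6.0000/(2)·0.5955^2·0.8034^2 = -0.686559
d^2_{1,1}(1.8659) = +0.125727 -0.686559 = -0.560832
Attach z-rotation phases: D = e^{-i(1)(3.5389)}·(-0.560832)·e^{-i(1)(1.6118)} = -0.238023-0.507817i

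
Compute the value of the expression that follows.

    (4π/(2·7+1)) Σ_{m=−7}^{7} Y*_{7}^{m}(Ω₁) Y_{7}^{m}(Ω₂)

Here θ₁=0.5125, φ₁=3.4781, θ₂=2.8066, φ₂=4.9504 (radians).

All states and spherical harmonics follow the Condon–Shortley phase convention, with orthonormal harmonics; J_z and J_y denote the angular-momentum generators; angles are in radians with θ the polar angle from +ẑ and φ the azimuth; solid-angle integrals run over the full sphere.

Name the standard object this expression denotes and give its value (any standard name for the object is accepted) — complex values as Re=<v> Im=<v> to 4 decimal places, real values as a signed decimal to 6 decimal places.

Legendre polynomial (addition theorem), +0.267180

This sum is the spherical-harmonic addition theorem: it equals the Legendre polynomial P_l(cos γ) of the angle γ between the two directions.
Summing Y*_{l m}(θ₁,φ₁)·Y_{l m}(θ₂,φ₂) over m ∈ [−7, 7]; prefactor 4π/(2·7+1) = 0.837758:
  m=-7: (0.002409, -0.002412) × (-0.000207, 0.000020) = (-0.000000, 0.000001)  (running Σ = (-0.000000, 0.000001))
  m=-6: (-0.009824, 0.020429) × (0.000317, -0.002208) = (0.000042, 0.000028)  (running Σ = (0.000042, 0.000029))
  m=-5: (0.010294, -0.091739) × (0.013862, 0.005548) = (0.000652, -0.001215)  (running Σ = (0.000693, -0.001186))
  m=-4: (0.056654, 0.247797) × (-0.040363, 0.056688) = (-0.016334, -0.006790)  (running Σ = (-0.015640, -0.007976))
  m=-3: (-0.245567, -0.390579) × (-0.149044, -0.171994) = (-0.030577, 0.100450)  (running Σ = (-0.046217, 0.092474))
  m=-2: (0.357608, 0.285075) × (0.435051, -0.224297) = (0.219519, 0.043812)  (running Σ = (0.173302, 0.136286))
  m=-1: (0.001418, 0.000496) × (0.128817, 0.530962) = (-0.000081, 0.000817)  (running Σ = (0.173221, 0.137102))
  m=0: (-0.449803, -0.000000) × (0.061179, 0.000000) = (-0.027519, -0.000000)  (running Σ = (0.145702, 0.137102))
  m=1: (-0.001418, 0.000496) × (-0.128817, 0.530962) = (-0.000081, -0.000817)  (running Σ = (0.145621, 0.136286))
  m=2: (0.357608, -0.285075) × (0.435051, 0.224297) = (0.219519, -0.043812)  (running Σ = (0.365141, 0.092474))
  m=3: (0.245567, -0.390579) × (0.149044, -0.171994) = (-0.030577, -0.100450)  (running Σ = (0.334564, -0.007976))
  m=4: (0.056654, -0.247797) × (-0.040363, -0.056688) = (-0.016334, 0.006790)  (running Σ = (0.318230, -0.001186))
  m=5: (-0.010294, -0.091739) × (-0.013862, 0.005548) = (0.000652, 0.001215)  (running Σ = (0.318882, 0.000029))
  m=6: (-0.009824, -0.020429) × (0.000317, 0.002208) = (0.000042, -0.000028)  (running Σ = (0.318924, 0.000001))
  m=7: (-0.002409, -0.002412) × (0.000207, 0.000020) = (-0.000000, -0.000001)  (running Σ = (0.318923, -0.000000))
Σ over m = (0.318923, -0.000000); ×(4π/15) → (0.267180, -0.000000). Real part: 0.267180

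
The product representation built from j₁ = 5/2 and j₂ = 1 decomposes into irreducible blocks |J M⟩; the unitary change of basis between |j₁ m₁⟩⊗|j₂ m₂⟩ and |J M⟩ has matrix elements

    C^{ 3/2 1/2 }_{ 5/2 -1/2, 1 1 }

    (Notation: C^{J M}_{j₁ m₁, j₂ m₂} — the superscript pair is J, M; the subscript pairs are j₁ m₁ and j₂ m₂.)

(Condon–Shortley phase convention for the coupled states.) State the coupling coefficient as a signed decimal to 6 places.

√[4·2!3!0!/6! · 2!3!2!0!2!1!] = √(16/5)
  +(−1)^2/∏(2,0,1,0,2,0)! = 1/4  (running 1/4)
⟨..|..⟩ = √(16/5)·(1/4) = +0.447214

+0.447214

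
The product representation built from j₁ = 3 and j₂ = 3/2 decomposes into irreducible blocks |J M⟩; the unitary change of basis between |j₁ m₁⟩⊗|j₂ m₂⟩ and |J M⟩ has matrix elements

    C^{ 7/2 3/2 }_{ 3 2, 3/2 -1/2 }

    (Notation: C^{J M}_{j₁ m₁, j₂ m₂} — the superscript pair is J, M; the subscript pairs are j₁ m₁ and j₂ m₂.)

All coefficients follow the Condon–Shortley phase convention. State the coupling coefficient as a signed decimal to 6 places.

triangle: 1!·5!·2!/9! = 240/362880
(j±m)!: 5!·1!·1!·2!·5!·2! = 57600
prefactor² = (2J+1)·Δ·N² = 6400/21
  k=0: +1/(0!·1!·1!·1!·4!·1!) = 1/24
  k=1: −1/(1!·0!·0!·0!·5!·2!) = -1/240
Σ = 3/80  ⇒  CG² = 6400/21·(3/80)² = 3/7
CG = +√(3/7) = +0.654654

+0.654654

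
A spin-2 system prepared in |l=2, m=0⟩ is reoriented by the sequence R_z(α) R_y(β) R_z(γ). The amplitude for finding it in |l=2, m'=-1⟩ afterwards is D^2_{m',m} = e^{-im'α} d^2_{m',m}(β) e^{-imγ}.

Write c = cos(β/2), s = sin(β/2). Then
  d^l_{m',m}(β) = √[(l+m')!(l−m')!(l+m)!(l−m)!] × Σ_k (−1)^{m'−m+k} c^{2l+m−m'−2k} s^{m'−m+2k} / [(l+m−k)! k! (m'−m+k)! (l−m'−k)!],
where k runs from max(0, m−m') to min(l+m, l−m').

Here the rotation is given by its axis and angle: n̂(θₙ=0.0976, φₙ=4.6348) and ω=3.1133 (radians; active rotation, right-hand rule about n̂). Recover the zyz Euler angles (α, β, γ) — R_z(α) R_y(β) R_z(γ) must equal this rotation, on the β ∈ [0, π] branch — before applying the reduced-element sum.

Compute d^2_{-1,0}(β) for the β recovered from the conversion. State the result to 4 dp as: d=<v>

Axis–angle → zyz. n̂ = (sinθₙcosφₙ, sinθₙsinφₙ, cosθₙ) = (-0.007553, -0.097152, +0.995241), ω = 3.1133.
R = I cosω + sinω [n̂]ₓ + (1−cosω) n̂n̂ᵀ gives
  R = [-0.999486, -0.026687, -0.017780; +0.029622, -0.980727, -0.193127; -0.012283, -0.193554, +0.981013]
β = atan2(√(R₁₃²+R₂₃²), R₃₃) = 0.195180; α = atan2(R₂₃, R₁₃) mod 2π = 4.620586; γ = atan2(R₃₂, −R₃₁) mod 2π = 4.775764
d^2_{-1,0}(β=0.1952) via the finite sum:
Half-angle: c=0.995242, s=0.097435. N=√(1·6·2·2)=4.898979
k∈{1,2} keeps every argument non-negative
  k=1: (−1)^0·4.8990/(2)·0.9952^3·0.0974^1 = +0.235276
  k=2: (−1)^1·4.8990/(2)·0.9952^1·0.0974^3 = -0.002255
d^2_{-1,0}(0.1952) = +0.235276 -0.002255 = +0.233021

d=0.2330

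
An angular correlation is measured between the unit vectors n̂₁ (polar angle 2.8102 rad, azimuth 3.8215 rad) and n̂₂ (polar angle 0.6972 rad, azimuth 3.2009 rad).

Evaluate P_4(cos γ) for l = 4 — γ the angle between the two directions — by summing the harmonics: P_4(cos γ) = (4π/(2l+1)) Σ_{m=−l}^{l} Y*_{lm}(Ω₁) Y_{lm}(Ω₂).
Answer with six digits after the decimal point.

-0.364972

Expand P_4 via completeness: Σ_{m} conj(Y_{4,m}) at Ω₁ times Y_{4,m} at Ω₂ —
  [-4]  conj(Y_{4,-4})(Ω₁) = -0.00452 + 0.00203j ; Y_{4,-4}(Ω₂) = 0.07311 - 0.01768j ; Δ = -0.00029 + 0.00023j
  [-3]  conj(Y_{4,-3})(Ω₁) = -0.01842 + 0.03636j ; Y_{4,-3}(Ω₂) = -0.24999 + 0.04495j ; Δ = 0.00297 - 0.00992j
  [-2]  conj(Y_{4,-2})(Ω₁) = 0.03900 + 0.18210j ; Y_{4,-2}(Ω₂) = 0.42646 - 0.05082j ; Δ = 0.02589 + 0.07568j
  [-1]  conj(Y_{4,-1})(Ω₁) = 0.36886 + 0.29823j ; Y_{4,-1}(Ω₂) = -0.25901 + 0.01538j ; Δ = -0.10013 - 0.07157j
  [+0]  conj(Y_{4,0})(Ω₁) = 0.43984 + 0.00000j ; Y_{4,0}(Ω₂) = -0.26889 + 0.00000j ; Δ = -0.11827 + 0.00000j
  [+1]  conj(Y_{4,1})(Ω₁) = -0.36886 + 0.29823j ; Y_{4,1}(Ω₂) = 0.25901 + 0.01538j ; Δ = -0.10013 + 0.07157j
  [+2]  conj(Y_{4,2})(Ω₁) = 0.03900 - 0.18210j ; Y_{4,2}(Ω₂) = 0.42646 + 0.05082j ; Δ = 0.02589 - 0.07568j
  [+3]  conj(Y_{4,3})(Ω₁) = 0.01842 + 0.03636j ; Y_{4,3}(Ω₂) = 0.24999 + 0.04495j ; Δ = 0.00297 + 0.00992j
  [+4]  conj(Y_{4,4})(Ω₁) = -0.00452 - 0.00203j ; Y_{4,4}(Ω₂) = 0.07311 + 0.01768j ; Δ = -0.00029 - 0.00023j
Σ over m = -0.26139 + 0.00000j; ×(4π/9) → -0.36497 + 0.00000j. Real part: -0.364972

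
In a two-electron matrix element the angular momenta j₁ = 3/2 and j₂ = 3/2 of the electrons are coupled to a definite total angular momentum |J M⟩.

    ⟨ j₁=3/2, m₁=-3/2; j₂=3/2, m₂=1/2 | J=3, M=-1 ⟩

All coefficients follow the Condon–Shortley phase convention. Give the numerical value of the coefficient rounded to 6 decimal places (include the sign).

j₁+j₂−J=0  J+j₁−j₂=3  J−j₁+j₂=3  j₁+j₂+J+1=7
(j₁±m₁, j₂±m₂, J±M) = (0,3,2,1,2,4)
P² = 144/5
sum k=0..0:
  [0] +1/12 = 1/12
S = 1/12
C² = P²·S² = 1/5 ; C = +0.447214

+√(1/5) ≈ +0.447214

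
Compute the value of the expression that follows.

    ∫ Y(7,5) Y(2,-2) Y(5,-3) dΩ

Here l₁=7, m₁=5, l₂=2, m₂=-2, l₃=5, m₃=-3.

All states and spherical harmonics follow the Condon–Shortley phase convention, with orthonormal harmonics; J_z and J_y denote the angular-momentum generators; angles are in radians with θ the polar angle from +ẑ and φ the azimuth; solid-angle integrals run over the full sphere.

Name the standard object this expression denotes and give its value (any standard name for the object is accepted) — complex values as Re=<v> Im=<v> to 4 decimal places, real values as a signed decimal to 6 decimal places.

Gaunt coefficient, -0.252127

This is a Gaunt coefficient — the integral of a triple product of spherical harmonics over the sphere.
Rules hold: Σm=0, L=14 even, 5≤5≤9.
N = 15·5·11 = 825
Δ = 4!·10!·0!/15! = 1/15015
Racah Σ t=2..2: t=2:+1/57600 = 1/57600
⇒ 3j(7 2 5; 0 0 0)² = 21/715, sgn -1
Racah Σ t=0..0: t=0:+1/1935360 = 1/1935360
⇒ 3j(7 2 5; 5 -2 -3)² = 3/91, sgn +1
4πI² = N·(3j₀)²·(3jₘ)² = 135/169
I = -1·√(0.798817/4π) = -0.25212656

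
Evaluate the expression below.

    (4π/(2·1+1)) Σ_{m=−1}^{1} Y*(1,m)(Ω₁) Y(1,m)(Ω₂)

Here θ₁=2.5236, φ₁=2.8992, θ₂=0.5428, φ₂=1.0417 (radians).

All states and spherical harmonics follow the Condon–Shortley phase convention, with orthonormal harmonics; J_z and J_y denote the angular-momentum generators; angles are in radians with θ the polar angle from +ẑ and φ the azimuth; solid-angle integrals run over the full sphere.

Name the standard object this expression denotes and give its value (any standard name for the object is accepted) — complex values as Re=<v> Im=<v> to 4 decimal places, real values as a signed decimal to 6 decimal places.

Legendre polynomial (addition theorem), -0.782528

This sum is the spherical-harmonic addition theorem: it equals the Legendre polynomial P_l(cos γ) of the angle γ between the two directions.
Expand P_1 via completeness: Σ_{m} conj(Y_{1,m}) at Ω₁ times Y_{1,m} at Ω₂ —
  [-1]  conj(Y_{1,-1})(Ω₁) = -0.194327+0.048048i ; Y_{1,-1}(Ω₂) = +0.090078-0.154058i ; Δ = -0.010102+0.034266i
  [+0]  conj(Y_{1,0})(Ω₁) = -0.398232-0.000000i ; Y_{1,0}(Ω₂) = +0.418374+0.000000i ; Δ = -0.166610-0.000000i
  [+1]  conj(Y_{1,1})(Ω₁) = +0.194327+0.048048i ; Y_{1,1}(Ω₂) = -0.090078-0.154058i ; Δ = -0.010102-0.034266i
Σ over m = -0.186815+0.000000i; ×(4π/3) → -0.782528+0.000000i. Real part: -0.782528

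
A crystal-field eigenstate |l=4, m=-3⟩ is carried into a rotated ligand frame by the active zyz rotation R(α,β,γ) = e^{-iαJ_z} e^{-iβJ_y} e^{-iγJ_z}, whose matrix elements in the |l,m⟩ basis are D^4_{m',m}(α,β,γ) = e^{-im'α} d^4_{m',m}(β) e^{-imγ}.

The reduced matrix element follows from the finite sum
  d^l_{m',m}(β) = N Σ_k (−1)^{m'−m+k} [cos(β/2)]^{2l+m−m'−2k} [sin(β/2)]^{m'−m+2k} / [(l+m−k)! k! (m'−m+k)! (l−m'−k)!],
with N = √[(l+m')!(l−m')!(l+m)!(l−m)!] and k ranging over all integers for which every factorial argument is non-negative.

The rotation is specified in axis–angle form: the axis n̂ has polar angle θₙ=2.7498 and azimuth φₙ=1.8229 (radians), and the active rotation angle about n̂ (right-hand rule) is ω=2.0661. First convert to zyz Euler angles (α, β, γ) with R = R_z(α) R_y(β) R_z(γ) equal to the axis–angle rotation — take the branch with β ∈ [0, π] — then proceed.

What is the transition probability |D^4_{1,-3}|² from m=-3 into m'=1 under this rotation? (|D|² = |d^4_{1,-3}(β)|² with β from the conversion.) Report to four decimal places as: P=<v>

P=0.0128

Axis–angle → zyz. n̂ = (sinθₙcosφₙ, sinθₙsinφₙ, cosθₙ) = (-0.095248, +0.369776, -0.924226), ω = 2.0661.
R = I cosω + sinω [n̂]ₓ + (1−cosω) n̂n̂ᵀ gives
  R = [-0.461915, +0.761196, +0.455210; -0.865117, -0.273575, -0.420391; -0.195466, -0.587994, +0.784892]
β = atan2(√(R₁₃²+R₂₃²), R₃₃) = 0.668274; α = atan2(R₂₃, R₁₃) mod 2π = 5.537532; γ = atan2(R₃₂, −R₃₁) mod 2π = 5.033324
D^4_{1,-3}(5.5375,0.6683,5.0333) = e^{-i·1·5.5375}·d^4_{1,-3}(0.6683)·e^{-i·-3·5.0333}. Compute d first:
With c≡cos(β/2)=0.944694 and s≡sin(β/2)=0.327954, N=[120·6·1·5040]^{1/2}=1904.940944
The bounds max(0,m−m')=0 and min(l+m,l−m')=1 give 2 terms
  k=0: (−1)^4·1904.9409/(144)·0.9447^4·0.3280^4 = +0.121881
  k=1: (−1)^5·1904.9409/(240)·0.9447^2·0.3280^6 = -0.008813
d^4_{1,-3}(0.6683) = +0.121881 -0.008813 = +0.113068
|D^4_{1,-3}|² = |d^4_{1,-3}(β)|² = (+0.113068)² = 0.012784 (the z-rotation phases have unit modulus)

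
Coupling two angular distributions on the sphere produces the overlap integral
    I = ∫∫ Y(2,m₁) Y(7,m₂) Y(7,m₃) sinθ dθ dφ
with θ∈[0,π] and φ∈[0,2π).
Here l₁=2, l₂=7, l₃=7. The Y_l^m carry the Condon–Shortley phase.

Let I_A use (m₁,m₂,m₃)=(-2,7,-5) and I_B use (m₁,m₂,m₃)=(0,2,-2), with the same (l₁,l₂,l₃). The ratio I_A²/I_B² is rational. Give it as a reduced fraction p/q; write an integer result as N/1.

l's match ⇒ only the (l;m) 3-j factors differ between A and B.
A: triangle coeff Δ(2,7,7) = 1/185640; Σ_t [2,2]: t=2:+1/1916006400 = 1/1916006400; (3j)²=1/340 [(2 7 7; -2 7 -5)], sign=+1
B: triangle coeff Δ(2,7,7) = 1/185640; Σ_t [0,2]: t=0:+1/8709120 t=1:−1/967680 t=2:+1/2419200 = -11/21772800; (3j)²=242/23205 [(2 7 7; 0 2 -2)], sign=+1
I_A²/I_B² = (1/340)/(242/23205) = 273/968

273/968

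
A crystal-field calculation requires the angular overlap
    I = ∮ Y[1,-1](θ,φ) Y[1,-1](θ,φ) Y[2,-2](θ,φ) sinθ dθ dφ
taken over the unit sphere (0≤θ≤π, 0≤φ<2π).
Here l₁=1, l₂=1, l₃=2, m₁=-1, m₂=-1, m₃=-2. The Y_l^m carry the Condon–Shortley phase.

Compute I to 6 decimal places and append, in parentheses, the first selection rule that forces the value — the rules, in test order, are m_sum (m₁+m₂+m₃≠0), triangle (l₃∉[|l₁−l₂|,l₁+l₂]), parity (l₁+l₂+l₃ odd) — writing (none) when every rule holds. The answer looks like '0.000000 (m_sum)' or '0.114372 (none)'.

Σmᵢ = -4 ≠ 0, so the φ-integral vanishes; I = 0

0.000000 (m_sum)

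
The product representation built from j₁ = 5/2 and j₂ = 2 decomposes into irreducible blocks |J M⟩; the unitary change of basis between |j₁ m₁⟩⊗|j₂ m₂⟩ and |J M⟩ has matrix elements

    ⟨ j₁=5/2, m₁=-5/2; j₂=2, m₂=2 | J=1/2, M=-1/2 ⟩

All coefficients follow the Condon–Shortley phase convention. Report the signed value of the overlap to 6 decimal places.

+0.577350  (= +√(1/3))

j₁+j₂−J=4  J+j₁−j₂=1  J−j₁+j₂=0  j₁+j₂+J+1=6
(j₁±m₁, j₂±m₂, J±M) = (0,5,4,0,0,1)
P² = 192
sum k=4..4:
  [4] +1/24 = 1/24
S = 1/24
C² = P²·S² = 1/3 ; C = +0.577350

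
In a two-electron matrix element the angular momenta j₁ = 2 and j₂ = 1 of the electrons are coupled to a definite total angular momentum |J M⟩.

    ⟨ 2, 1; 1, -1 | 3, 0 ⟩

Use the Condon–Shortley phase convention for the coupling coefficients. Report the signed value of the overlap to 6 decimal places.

triangle: 0!*4!*2!/7! = 48/5040
(j±m)!: 3!*1!*0!*2!*3!*3! = 432
prefactor² = (2J+1)*Δ*N² = 144/5
  k=0: +1/(0!*0!*1!*0!*3!*2!) = 1/12
Σ = 1/12  ⇒  CG² = 144/5*(1/12)² = 1/5
CG = +√(1/5) = +0.447214

+√(1/5) = +0.447214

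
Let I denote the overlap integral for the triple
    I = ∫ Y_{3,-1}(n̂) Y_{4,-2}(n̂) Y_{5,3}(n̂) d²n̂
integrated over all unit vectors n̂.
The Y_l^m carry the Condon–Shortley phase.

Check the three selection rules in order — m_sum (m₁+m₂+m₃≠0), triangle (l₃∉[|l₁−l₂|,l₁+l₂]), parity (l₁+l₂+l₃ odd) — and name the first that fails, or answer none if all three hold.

azimuthal sum: -1 − 2 + 3 = 0  ✓
1 ≤ 5 ≤ 7 (triangle on l)  ✓
L = 3 + 4 + 5 = 12 (even)  ✓

none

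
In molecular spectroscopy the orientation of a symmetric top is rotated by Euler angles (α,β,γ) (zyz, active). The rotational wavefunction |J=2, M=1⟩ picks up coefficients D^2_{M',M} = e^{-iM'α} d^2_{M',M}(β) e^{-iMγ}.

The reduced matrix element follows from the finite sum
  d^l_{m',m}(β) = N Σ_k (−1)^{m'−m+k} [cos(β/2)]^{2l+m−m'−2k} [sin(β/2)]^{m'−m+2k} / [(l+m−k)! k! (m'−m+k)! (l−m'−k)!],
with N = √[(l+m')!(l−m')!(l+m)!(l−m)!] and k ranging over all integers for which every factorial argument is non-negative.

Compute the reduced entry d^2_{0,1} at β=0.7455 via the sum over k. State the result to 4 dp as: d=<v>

d=0.6104

d^2_{0,1}(β=0.7455) via the finite sum:
c=cos(0.745500/2)=0.931329, s=sin(0.745500/2)=0.364178; N=√[2·2·6·1]=4.898979
k: max(0,(1)−(0))=1 … min(2+(1),2−(0))=2
  k=1: (−1)^0·4.8990/(2)·0.9313^3·0.3642^1 = +0.720608
  k=2: (−1)^1·4.8990/(2)·0.9313^1·0.3642^3 = -0.110184
d^2_{0,1}(0.7455) = +0.720608 -0.110184 = +0.610424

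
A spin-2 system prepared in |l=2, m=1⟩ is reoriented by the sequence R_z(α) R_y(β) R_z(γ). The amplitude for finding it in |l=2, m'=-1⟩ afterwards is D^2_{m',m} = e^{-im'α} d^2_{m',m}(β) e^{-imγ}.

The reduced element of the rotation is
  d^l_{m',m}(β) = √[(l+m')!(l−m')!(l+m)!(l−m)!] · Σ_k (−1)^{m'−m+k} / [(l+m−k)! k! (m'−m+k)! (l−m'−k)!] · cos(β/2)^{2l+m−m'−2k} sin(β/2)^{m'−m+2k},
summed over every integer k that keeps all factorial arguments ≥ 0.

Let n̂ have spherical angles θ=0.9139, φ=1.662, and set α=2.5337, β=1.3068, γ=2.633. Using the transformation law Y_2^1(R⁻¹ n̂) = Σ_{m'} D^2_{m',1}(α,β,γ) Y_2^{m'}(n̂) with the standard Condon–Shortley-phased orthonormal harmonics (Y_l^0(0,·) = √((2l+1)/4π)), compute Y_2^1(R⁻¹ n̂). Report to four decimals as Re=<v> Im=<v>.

Re=-0.0521 Im=-0.3782

Need the full column D^2_{m',1} for m'=−2..2 at α=2.5337, β=1.3068, γ=2.6330.
cos(β/2)=0.794022, sin(β/2)=0.607890
d^2_{-2,1}: single k=3 term ⇒ +0.356727;  D = -0.271180+0.231767i
d^2_{-1,1}: k∈[2..3] ⇒ +0.698933 -0.136552 = +0.562380;  D = +0.559610-0.055753i
d^2_{0,1}: k∈[1..2] ⇒ +0.745413 -0.436900 = +0.308513;  D = -0.269465-0.150230i
d^2_{1,1}: k∈[0..1] ⇒ +0.397493 -0.698933 = -0.301440;  D = -0.132285-0.270863i
d^2_{2,1}: single k=0 term ⇒ -0.608628;  D = -0.093107+0.601464i
Y_2^{m'}(θ=0.9139,φ=1.662) and Σ D·Y over m':
  (-0.2712+0.2318i)·(-0.2382+0.0439i)  (+0.5596-0.0558i)·(-0.0340-0.3720i)  (-0.2695-0.1502i)·(+0.0374+0.0000i)  (-0.1323-0.2709i)·(+0.0340-0.3720i)  (-0.0931+0.6015i)·(-0.2382-0.0439i)
Y_2^1(R⁻¹ n̂) = -0.052123-0.378233i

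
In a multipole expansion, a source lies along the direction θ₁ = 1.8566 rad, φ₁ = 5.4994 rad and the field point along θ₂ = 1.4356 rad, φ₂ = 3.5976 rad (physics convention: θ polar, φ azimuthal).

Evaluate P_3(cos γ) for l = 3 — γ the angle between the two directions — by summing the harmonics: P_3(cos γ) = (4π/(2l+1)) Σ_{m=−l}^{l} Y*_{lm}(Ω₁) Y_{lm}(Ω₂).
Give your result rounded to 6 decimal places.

0.416023

Term-by-term m-sum for l=3 (normalisation 4π/7 = 1.795196):
  m=-3: Y*=-0.25929 - 0.26181j  Y=-0.08174 + 0.39759j  product 0.12529 - 0.08169j
  m=-2: Y*=-0.00086 + 0.26522j  Y=0.08279 - 0.10694j  product 0.02829 + 0.02205j
  m=-1: Y*=-0.13233 + 0.13190j  Y=0.26139 - 0.12821j  product -0.01768 + 0.05145j
  m=+0: Y*=0.27382 + 0.00000j  Y=-0.14633 + 0.00000j  product -0.04007 + 0.00000j
  m=+1: Y*=0.13233 + 0.13190j  Y=-0.26139 - 0.12821j  product -0.01768 - 0.05145j
  m=+2: Y*=-0.00086 - 0.26522j  Y=0.08279 + 0.10694j  product 0.02829 - 0.02205j
  m=+3: Y*=0.25929 - 0.26181j  Y=0.08174 + 0.39759j  product 0.12529 + 0.08169j
Σ over m = 0.23174 + 0.00000j; ×(4π/7) → 0.41602 + 0.00000j. Real part: 0.416023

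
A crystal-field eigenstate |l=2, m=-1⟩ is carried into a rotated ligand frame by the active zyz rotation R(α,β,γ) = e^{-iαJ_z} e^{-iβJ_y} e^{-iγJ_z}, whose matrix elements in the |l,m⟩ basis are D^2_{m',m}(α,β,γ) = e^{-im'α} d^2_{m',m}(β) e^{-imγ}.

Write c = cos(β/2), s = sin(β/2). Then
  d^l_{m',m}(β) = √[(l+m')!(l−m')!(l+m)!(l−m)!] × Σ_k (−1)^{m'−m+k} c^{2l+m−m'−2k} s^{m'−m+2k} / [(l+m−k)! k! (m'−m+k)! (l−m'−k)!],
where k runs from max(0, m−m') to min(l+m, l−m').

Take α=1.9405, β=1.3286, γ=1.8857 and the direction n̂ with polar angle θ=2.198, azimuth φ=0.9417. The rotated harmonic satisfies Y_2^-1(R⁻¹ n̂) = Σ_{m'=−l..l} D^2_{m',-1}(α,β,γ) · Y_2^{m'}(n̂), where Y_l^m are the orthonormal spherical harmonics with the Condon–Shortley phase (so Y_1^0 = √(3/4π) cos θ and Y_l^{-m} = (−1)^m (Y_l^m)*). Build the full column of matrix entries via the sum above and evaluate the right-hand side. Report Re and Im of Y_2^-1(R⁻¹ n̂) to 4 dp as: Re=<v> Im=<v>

Re=-0.1884 Im=0.0948

Need the full column D^2_{m',-1} for m'=−2..2 at α=1.9405, β=1.3286, γ=1.8857.
cos(β/2)=0.787349, sin(β/2)=0.616508
d^2_{-2,-1}: single k=1 term ⇒ +0.601825;  D = +0.523323-0.297197i
d^2_{-1,-1}: k∈[0..1] ⇒ +0.384298 -0.706859 = -0.322561;  D = +0.249878+0.203978i
d^2_{0,-1}: k∈[0..1] ⇒ -0.737081 +0.451917 = -0.285164;  D = +0.088322-0.271141i
d^2_{1,-1}: k∈[0..1] ⇒ +0.706859 -0.144463 = +0.562397;  D = +0.561552-0.030804i
d^2_{2,-1}: single k=0 term ⇒ -0.368989;  D = +0.151975+0.336239i
Y_2^{m'}(θ=2.198,φ=0.9417) and Σ D·Y over m':
  (+0.5233-0.2972i)·(-0.0779-0.2410i)  (+0.2499+0.2040i)·(-0.2160+0.2968i)  (+0.0883-0.2711i)·(+0.0105+0.0000i)  (+0.5616-0.0308i)·(+0.2160+0.2968i)  (+0.1520+0.3362i)·(-0.0779+0.2410i)
Y_2^-1(R⁻¹ n̂) = -0.188371+0.094770i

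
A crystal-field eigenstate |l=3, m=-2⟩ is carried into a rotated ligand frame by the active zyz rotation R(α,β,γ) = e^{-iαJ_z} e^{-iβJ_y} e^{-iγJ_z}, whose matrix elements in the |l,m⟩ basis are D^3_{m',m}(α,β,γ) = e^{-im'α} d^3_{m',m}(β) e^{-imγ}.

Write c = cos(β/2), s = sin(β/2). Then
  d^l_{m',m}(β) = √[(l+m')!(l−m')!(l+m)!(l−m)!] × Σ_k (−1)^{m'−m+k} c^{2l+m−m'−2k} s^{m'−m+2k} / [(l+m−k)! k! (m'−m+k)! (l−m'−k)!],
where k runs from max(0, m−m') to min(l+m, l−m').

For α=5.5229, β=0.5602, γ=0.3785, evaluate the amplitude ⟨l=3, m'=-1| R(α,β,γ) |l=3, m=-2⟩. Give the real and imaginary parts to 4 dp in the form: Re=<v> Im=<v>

First d^3_{-1,-2}(β=0.5602), then the phase factors e^{-i(-1)α} and e^{-i(-2)γ}:
With c≡cos(β/2)=0.961028 and s≡sin(β/2)=0.276452, N=[2·24·1·120]^{1/2}=75.894664
The bounds max(0,m−m')=0 and min(l+m,l−m')=1 give 2 terms
  k=0: (−1)^1·75.8947/(24)·0.9610^5·0.2765^1 = -0.716637
  k=1: (−1)^2·75.8947/(12)·0.9610^3·0.2765^3 = +0.118603
d^3_{-1,-2}(0.5602) = -0.716637 +0.118603 = -0.598034
Attach z-rotation phases: D = e^{-i(-1)(5.5229)}·(-0.598034)·e^{-i(-2)(0.3785)} = -0.598031+0.001965i

Re=-0.5980 Im=0.0020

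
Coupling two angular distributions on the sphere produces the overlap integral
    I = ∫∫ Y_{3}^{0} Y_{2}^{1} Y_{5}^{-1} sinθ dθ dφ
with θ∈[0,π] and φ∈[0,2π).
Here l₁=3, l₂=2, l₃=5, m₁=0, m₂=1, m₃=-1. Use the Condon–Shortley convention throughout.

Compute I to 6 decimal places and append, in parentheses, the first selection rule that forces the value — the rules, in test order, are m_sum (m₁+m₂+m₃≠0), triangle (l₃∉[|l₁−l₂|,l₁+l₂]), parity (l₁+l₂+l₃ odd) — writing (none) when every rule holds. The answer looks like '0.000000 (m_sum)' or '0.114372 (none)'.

-0.214318 (none)

Rules hold: Σm=0, L=10 even, 1≤5≤5.
N = 7·5·11 = 385
Δ = 0!·6!·4!/11! = 1/2310
Racah Σ t=0..0: t=0:+1/144 = 1/144
⇒ 3j(3 2 5; 0 0 0)² = 10/231, sgn -1
Racah Σ t=0..0: t=0:+1/216 = 1/216
⇒ 3j(3 2 5; 0 1 -1)² = 8/231, sgn +1
4πI² = N·(3j₀)²·(3jₘ)² = 400/693
I = -1·√(0.577201/4π) = -0.21431790
No selection rule forces the value: the integral is nonzero (none).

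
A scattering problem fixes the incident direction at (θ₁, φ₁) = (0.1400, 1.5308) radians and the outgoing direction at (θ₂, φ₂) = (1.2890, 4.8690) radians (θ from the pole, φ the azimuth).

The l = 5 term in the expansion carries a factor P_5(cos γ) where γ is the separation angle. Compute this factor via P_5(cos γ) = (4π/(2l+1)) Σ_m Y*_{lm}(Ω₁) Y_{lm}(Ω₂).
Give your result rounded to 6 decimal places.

0.244231

Addition theorem: P_5(cos γ) = (4π/11) Σ_m Y*_{lm}(Ω₁) Y_{lm}(Ω₂), m = −5…5:
  m=-5: (+0.000005+0.000024i) × (+0.267746+0.269004i) = -0.000005+0.000008i  (running Σ = -0.000005+0.000008i)
  m=-4: (+0.000544-0.000088i) × (+0.281485-0.203706i) = +0.000135-0.000136i  (running Σ = +0.000130-0.000128i)
  m=-3: (-0.000880-0.007302i) × (+0.042203+0.083117i) = +0.000570-0.000381i  (running Σ = +0.000700-0.000509i)
  m=-2: (-0.063245+0.005070i) × (+0.317714-0.102902i) = -0.019572+0.008119i  (running Σ = -0.018872+0.007610i)
  m=-1: (+0.013337+0.333266i) × (+0.002062+0.013056i) = -0.004324+0.000861i  (running Σ = -0.023196+0.008471i)
  m=0: (+0.802935-0.000000i) × (+0.324036+0.000000i) = +0.260180+0.000000i  (running Σ = +0.236984+0.008471i)
  m=1: (-0.013337+0.333266i) × (-0.002062+0.013056i) = -0.004324-0.000861i  (running Σ = +0.232660+0.007610i)
  m=2: (-0.063245-0.005070i) × (+0.317714+0.102902i) = -0.019572-0.008119i  (running Σ = +0.213088-0.000509i)
  m=3: (+0.000880-0.007302i) × (-0.042203+0.083117i) = +0.000570+0.000381i  (running Σ = +0.213658-0.000128i)
  m=4: (+0.000544+0.000088i) × (+0.281485+0.203706i) = +0.000135+0.000136i  (running Σ = +0.213793+0.000008i)
  m=5: (-0.000005+0.000024i) × (-0.267746+0.269004i) = -0.000005-0.000008i  (running Σ = +0.213788+0.000000i)
Accumulated sum +0.213788+0.000000i; after 4π/(2l+1) scaling, +0.244231+0.000000i ⇒ P_5 = 0.244231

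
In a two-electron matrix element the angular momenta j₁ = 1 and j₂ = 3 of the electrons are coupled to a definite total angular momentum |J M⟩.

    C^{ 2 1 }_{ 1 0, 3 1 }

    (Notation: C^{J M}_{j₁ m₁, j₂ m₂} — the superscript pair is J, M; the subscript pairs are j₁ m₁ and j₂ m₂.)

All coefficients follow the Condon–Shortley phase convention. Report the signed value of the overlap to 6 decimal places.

−√(8/21) ≈ -0.617213

j₁+j₂−J=2  J+j₁−j₂=0  J−j₁+j₂=4  j₁+j₂+J+1=7
(j₁±m₁, j₂±m₂, J±M) = (1,1,4,2,3,1)
P² = 96/7
sum k=1..1:
  [1] −1/6 = -1/6
S = -1/6
C² = P²·S² = 8/21 ; C = -0.617213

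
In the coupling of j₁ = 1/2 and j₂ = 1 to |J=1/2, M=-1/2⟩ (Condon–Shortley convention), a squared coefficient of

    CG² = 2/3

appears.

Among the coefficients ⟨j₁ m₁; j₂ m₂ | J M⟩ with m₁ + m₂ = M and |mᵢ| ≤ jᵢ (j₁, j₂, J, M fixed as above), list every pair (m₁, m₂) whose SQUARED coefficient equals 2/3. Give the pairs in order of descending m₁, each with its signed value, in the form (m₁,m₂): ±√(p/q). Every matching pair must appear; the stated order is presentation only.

(1/2,-1): +√(2/3)

Admissible pairs with m₁+m₂ = M = -1/2: (-1/2,0), (1/2,-1)
  (m₁,m₂)=(1/2,-1): CG² = 2/3, CG = +√(2/3)   ← matches the target
  (m₁,m₂)=(-1/2,0): CG² = 1/3, CG = −√(1/3)
Pairs with CG² = 2/3: (1/2,-1): +√(2/3)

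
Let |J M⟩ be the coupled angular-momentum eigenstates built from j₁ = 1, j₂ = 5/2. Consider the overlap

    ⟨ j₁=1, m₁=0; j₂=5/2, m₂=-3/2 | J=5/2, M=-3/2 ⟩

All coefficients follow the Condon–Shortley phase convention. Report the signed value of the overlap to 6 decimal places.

+0.507093  (= +√(9/35))

√[6·1!1!4!/7! · 1!1!1!4!1!4!] = √(576/35)
  +(−1)^0/∏(0,1,1,1,0,3)! = 1/6  (running 1/6)
  +(−1)^1/∏(1,0,0,0,1,4)! = -1/24  (running 1/8)
⟨..|..⟩ = √(576/35)·(1/8) = +0.507093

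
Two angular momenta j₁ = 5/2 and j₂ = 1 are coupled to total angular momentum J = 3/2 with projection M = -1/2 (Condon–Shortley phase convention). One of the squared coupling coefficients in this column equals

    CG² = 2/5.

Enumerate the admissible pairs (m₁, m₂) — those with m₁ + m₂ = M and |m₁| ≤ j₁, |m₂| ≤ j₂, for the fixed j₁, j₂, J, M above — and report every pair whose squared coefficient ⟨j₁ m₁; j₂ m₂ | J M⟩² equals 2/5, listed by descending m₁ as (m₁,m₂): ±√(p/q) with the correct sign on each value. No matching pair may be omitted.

Admissible pairs with m₁+m₂ = M = -1/2: (-3/2,1), (-1/2,0), (1/2,-1)
  (m₁,m₂)=(1/2,-1): CG² = 1/5, CG = +√(1/5)
  (m₁,m₂)=(-1/2,0): CG² = 2/5, CG = −√(2/5)   ← matches the target
  (m₁,m₂)=(-3/2,1): CG² = 2/5, CG = +√(2/5)   ← matches the target
Pairs with CG² = 2/5: (-1/2,0): −√(2/5); (-3/2,1): +√(2/5)

(-1/2,0): −√(2/5); (-3/2,1): +√(2/5)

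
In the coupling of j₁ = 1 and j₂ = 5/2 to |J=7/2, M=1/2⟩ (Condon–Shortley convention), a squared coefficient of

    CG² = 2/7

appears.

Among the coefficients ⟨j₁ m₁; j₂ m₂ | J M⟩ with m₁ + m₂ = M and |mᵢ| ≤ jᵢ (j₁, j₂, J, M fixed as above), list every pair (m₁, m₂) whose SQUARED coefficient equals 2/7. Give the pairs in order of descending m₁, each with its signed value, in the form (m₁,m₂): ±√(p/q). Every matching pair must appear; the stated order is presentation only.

(1,-1/2): +√(2/7)

Admissible pairs with m₁+m₂ = M = 1/2: (-1,3/2), (0,1/2), (1,-1/2)
  (m₁,m₂)=(1,-1/2): CG² = 2/7, CG = +√(2/7)   ← matches the target
  (m₁,m₂)=(0,1/2): CG² = 4/7, CG = +√(4/7)
  (m₁,m₂)=(-1,3/2): CG² = 1/7, CG = +√(1/7)
Pairs with CG² = 2/7: (1,-1/2): +√(2/7)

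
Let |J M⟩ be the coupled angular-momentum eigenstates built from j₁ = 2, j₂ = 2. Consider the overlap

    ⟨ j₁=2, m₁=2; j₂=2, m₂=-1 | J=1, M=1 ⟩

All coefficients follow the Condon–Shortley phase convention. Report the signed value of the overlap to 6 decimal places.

+0.447214

√[3·3!1!1!/6! · 4!0!1!3!2!0!] = √(36/5)
  +(−1)^0/∏(0,3,0,1,1,0)! = 1/6  (running 1/6)
⟨..|..⟩ = √(36/5)·(1/6) = +0.447214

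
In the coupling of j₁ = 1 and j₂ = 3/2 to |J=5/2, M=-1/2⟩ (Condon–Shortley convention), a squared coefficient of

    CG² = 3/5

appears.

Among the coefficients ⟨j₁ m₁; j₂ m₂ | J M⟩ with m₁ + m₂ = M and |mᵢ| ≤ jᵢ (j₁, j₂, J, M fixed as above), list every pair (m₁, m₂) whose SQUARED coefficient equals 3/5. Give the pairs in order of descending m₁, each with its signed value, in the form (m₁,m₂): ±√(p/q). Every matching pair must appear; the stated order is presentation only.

Admissible pairs with m₁+m₂ = M = -1/2: (-1,1/2), (0,-1/2), (1,-3/2)
  (m₁,m₂)=(1,-3/2): CG² = 1/10, CG = +√(1/10)
  (m₁,m₂)=(0,-1/2): CG² = 3/5, CG = +√(3/5)   ← matches the target
  (m₁,m₂)=(-1,1/2): CG² = 3/10, CG = +√(3/10)
Pairs with CG² = 3/5: (0,-1/2): +√(3/5)

(0,-1/2): +√(3/5)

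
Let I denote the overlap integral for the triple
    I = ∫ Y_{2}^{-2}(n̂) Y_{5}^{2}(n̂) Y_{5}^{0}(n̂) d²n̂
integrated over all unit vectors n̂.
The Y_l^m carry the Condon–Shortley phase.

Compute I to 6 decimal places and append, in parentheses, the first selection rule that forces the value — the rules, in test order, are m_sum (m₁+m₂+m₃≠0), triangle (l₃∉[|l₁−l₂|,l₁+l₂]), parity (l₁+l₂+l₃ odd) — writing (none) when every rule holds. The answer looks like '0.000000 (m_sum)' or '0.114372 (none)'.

-0.191372 (none)

Checks pass: Σm=0; 12 even; l₃=5∈[3,7].
(2·2+1)(2·5+1)(2·5+1) = 605
Δ: 2! 2! 8! / 13! → 1/38610
sum: t=0:+1/2880 t=1:−1/576 t=2:+1/2880 = -1/960
3j²(2 5 5; 0 0 0) = Δ·Π!·Σ² = 10/429  (sign +1)
sum: t=2:+1/2880 = 1/2880
3j²(2 5 5; -2 2 0) = Δ·Π!·Σ² = 14/429  (sign -1)
combine: 4πI² = 605·10/429·14/429 = 700/1521
take √, sign -1: I = -0.19137248
No selection rule forces the value: the integral is nonzero (none).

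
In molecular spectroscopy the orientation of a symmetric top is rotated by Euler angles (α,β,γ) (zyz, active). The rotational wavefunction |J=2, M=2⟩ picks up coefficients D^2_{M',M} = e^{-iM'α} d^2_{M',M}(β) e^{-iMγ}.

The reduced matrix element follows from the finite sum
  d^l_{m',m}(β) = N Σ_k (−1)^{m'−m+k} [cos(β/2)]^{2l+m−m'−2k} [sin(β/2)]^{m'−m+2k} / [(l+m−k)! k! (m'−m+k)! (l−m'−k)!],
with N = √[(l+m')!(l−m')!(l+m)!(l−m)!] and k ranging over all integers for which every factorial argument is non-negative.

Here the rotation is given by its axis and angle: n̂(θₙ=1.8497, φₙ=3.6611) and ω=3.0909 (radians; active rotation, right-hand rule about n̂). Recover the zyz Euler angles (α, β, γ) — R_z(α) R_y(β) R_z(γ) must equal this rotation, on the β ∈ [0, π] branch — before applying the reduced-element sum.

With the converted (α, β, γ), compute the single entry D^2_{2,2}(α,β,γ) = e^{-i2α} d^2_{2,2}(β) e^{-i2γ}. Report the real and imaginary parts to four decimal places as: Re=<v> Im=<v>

Axis–angle → zyz. n̂ = (sinθₙcosφₙ, sinθₙsinφₙ, cosθₙ) = (-0.834520, -0.477269, -0.275302), ω = 3.0909.
R = I cosω + sinω [n̂]ₓ + (1−cosω) n̂n̂ᵀ gives
  R = [+0.393237, +0.810018, +0.435011; +0.782119, -0.543437, +0.304903; +0.483378, +0.220331, -0.847231]
β = atan2(√(R₁₃²+R₂₃²), R₃₃) = 2.581546; α = atan2(R₂₃, R₁₃) mod 2π = 0.611335; γ = atan2(R₃₂, −R₃₁) mod 2π = 2.713913
D^2_{2,2}(0.6113,2.5815,2.7139) = e^{-i·2·0.6113}·d^2_{2,2}(2.5815)·e^{-i·2·2.7139}. Compute d first:
With c≡cos(β/2)=0.276378 and s≡sin(β/2)=0.961049, N=[24·1·24·1]^{1/2}=24.000000
k∈{0} keeps every argument non-negative
  k=0: (−1)^0·24.0000/(24)·0.2764^4·0.9610^0 = +0.005835
d^2_{2,2}(2.5815) = +0.005835
Attach z-rotation phases: D = e^{-i(2)(0.6113)}·(+0.005835)·e^{-i(2)(2.7139)} = +0.005445-0.002095i

Re=0.0054 Im=-0.0021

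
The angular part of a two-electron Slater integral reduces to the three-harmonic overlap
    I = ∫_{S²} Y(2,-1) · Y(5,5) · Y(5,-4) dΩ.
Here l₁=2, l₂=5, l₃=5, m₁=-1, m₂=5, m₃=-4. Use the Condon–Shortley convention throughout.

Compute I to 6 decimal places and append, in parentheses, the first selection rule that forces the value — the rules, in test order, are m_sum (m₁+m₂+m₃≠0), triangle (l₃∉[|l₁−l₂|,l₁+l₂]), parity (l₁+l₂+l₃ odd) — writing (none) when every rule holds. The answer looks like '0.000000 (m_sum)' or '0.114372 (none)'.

-0.187924 (none)

Rules hold: Σm=0, L=12 even, 3≤5≤7.
N = 5·11·11 = 605
Δ = 2!·2!·8!/13! = 1/38610
Racah Σ t=0..2: t=0:+1/2880 t=1:−1/576 t=2:+1/2880 = -1/960
⇒ 3j(2 5 5; 0 0 0)² = 10/429, sgn +1
Racah Σ t=2..2: t=2:+1/80640 = 1/80640
⇒ 3j(2 5 5; -1 5 -4)² = 9/286, sgn -1
4πI² = N·(3j₀)²·(3jₘ)² = 75/169
I = -1·√(0.443787/4π) = -0.18792404
No selection rule forces the value: the integral is nonzero (none).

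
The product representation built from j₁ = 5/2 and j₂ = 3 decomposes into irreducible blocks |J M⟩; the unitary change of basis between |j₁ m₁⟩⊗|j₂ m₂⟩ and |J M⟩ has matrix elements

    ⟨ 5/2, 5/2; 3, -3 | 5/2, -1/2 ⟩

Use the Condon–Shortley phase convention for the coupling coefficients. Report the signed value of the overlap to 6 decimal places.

+√(5/21) = +0.487950

triangle: 3!*2!*3!/9! = 72/362880
(j±m)!: 5!*0!*0!*6!*2!*3! = 1036800
prefactor² = (2J+1)*Δ*N² = 8640/7
  k=0: +1/(0!*3!*0!*0!*2!*3!) = 1/72
Σ = 1/72  ⇒  CG² = 8640/7*(1/72)² = 5/21
CG = +√(5/21) = +0.487950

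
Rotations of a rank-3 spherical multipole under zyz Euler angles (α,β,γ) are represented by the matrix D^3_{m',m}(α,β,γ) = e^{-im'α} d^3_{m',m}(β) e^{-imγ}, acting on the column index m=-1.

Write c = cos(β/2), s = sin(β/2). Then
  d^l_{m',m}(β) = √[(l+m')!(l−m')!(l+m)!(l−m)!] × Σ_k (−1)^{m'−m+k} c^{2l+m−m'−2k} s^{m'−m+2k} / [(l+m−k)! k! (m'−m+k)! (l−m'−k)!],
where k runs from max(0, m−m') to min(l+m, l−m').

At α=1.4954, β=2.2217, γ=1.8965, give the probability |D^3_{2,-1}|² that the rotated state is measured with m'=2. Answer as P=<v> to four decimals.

P=0.1705

D^3_{2,-1}(1.4954,2.2217,1.8965) = e^{-i·2·1.4954}·d^3_{2,-1}(2.2217)·e^{-i·-1·1.8965}. Compute d first:
With c≡cos(β/2)=0.443900 and s≡sin(β/2)=0.896076, N=[120·1·2·24]^{1/2}=75.894664
k: max(0,(-1)−(2))=0 … min(3+(-1),3−(2))=1
  k=0: (−1)^3·75.8947/(12)·0.4439^3·0.8961^3 = -0.398034
  k=1: (−1)^4·75.8947/(24)·0.4439^1·0.8961^5 = +0.810980
d^3_{2,-1}(2.2217) = -0.398034 +0.810980 = +0.412946
|D^3_{2,-1}|² = |d^3_{2,-1}(β)|² = (+0.412946)² = 0.170524 (the z-rotation phases have unit modulus)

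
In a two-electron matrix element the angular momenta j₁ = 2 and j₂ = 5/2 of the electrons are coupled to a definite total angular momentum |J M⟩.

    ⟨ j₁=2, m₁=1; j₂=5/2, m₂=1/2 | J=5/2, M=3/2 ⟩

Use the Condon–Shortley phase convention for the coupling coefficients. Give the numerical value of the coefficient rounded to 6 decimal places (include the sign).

−√(6/35) ≈ -0.414039

triangle: 2!×2!×3!/8! = 24/40320
(j±m)!: 3!×1!×3!×2!×4!×1! = 1728
prefactor² = (2J+1)×Δ×N² = 216/35
  k=0: +1/(0!×2!×1!×3!×1!×0!) = 1/12
  k=1: −1/(1!×1!×0!×2!×2!×1!) = -1/4
Σ = -1/6  ⇒  CG² = 216/35×(-1/6)² = 6/35
CG = −√(6/35) = -0.414039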